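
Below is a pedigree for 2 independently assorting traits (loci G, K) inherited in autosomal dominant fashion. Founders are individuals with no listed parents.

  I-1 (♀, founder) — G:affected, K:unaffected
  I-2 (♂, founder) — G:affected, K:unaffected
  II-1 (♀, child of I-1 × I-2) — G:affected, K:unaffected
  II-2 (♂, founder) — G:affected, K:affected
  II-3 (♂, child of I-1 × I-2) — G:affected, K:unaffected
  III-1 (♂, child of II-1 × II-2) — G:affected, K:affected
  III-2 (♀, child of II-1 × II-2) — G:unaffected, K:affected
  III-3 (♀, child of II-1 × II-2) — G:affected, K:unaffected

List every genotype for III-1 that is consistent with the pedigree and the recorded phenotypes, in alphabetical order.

G/I-1 aff ·: Gg|GG
G/I-2 aff ·: Gg|GG
G/II-1 aff I-1×I-2: Gg
G/II-2 aff ·: Gg
G/II-3 aff I-1×I-2: Gg|GG
G/III-1 aff II-1×II-2: Gg|GG
G/III-2 un II-1×II-2: gg
G/III-3 aff II-1×II-2: Gg|GG
⇒ G over [I-1,I-2,II-1,II-2,II-3,III-1,III-2,III-3]: 24 consistent
K/I-1 un ·: kk
K/I-2 un ·: kk
K/II-1 un I-1×I-2: kk
K/II-2 aff ·: Kk
K/II-3 un I-1×I-2: kk
K/III-1 aff II-1×II-2: Kk
K/III-2 aff II-1×II-2: Kk
K/III-3 un II-1×II-2: kk
⇒ K over [I-1,I-2,II-1,II-2,II-3,III-1,III-2,III-3]: 1 consistent

III-1 ∈ {GG Kk, Gg Kk}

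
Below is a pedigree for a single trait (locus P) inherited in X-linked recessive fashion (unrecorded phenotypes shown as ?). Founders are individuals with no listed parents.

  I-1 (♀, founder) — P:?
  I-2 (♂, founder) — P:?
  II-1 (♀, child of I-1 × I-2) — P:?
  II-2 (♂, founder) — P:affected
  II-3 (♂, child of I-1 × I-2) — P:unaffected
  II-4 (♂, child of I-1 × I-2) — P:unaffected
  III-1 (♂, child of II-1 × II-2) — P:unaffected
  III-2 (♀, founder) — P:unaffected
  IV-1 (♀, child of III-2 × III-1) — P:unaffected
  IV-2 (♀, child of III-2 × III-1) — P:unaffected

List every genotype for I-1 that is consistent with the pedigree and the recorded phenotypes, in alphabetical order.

I-1 ∈ {X^PX^P, X^PX^p}

P/I-1 ? ·: X^PX^P|X^PX^p
P/I-2 ? ·: X^PY|X^pY
P/II-1 ? I-1×I-2: X^PX^P|X^PX^p
P/II-2 aff ·: X^pY
P/II-3 un I-1×I-2: X^PY
P/II-4 un I-1×I-2: X^PY
P/III-1 un II-1×II-2: X^PY
P/III-2 un ·: X^PX^P|X^PX^p
P/IV-1 un III-2×III-1: X^PX^P|X^PX^p
P/IV-2 un III-2×III-1: X^PX^P|X^PX^p
⇒ P over [I-1,I-2,II-1,II-2,II-3,II-4,III-1,III-2,IV-1,IV-2]: 25 consistent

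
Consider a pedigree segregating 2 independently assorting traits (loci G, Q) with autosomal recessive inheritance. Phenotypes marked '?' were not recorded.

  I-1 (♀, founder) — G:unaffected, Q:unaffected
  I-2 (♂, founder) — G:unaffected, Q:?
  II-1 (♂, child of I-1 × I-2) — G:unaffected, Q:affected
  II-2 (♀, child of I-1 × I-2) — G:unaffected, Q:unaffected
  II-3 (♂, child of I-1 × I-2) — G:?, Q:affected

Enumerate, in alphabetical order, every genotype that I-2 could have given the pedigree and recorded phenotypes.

I-2 ∈ {GG Qq, GG qq, Gg Qq, Gg qq}

G/I-1 un ·: GG|Gg
G/I-2 un ·: GG|Gg
G/II-1 un I-1×I-2: GG|Gg
G/II-2 un I-1×I-2: GG|Gg
G/II-3 ? I-1×I-2: GG|Gg|gg
⇒ G over [I-1,I-2,II-1,II-2,II-3]: 29 consistent
Q/I-1 un ·: Qq
Q/I-2 ? ·: Qq|qq
Q/II-1 aff I-1×I-2: qq
Q/II-2 un I-1×I-2: QQ|Qq
Q/II-3 aff I-1×I-2: qq
⇒ Q over [I-1,I-2,II-1,II-2,II-3]: 3 consistent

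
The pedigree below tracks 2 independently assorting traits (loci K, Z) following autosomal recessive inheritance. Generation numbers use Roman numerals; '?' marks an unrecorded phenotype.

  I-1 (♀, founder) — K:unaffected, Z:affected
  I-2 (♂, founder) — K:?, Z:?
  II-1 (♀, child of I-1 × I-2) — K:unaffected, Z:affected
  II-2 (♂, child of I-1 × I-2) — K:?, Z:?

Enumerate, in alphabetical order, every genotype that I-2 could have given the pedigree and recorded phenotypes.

K/I-1 un ·: KK|Kk
K/I-2 ? ·: KK|Kk|kk
K/II-1 un I-1×I-2: KK|Kk
K/II-2 ? I-1×I-2: KK|Kk|kk
⇒ K over [I-1,I-2,II-1,II-2]: 18 consistent
Z/I-1 aff ·: zz
Z/I-2 ? ·: Zz|zz
Z/II-1 aff I-1×I-2: zz
Z/II-2 ? I-1×I-2: Zz|zz
⇒ Z over [I-1,I-2,II-1,II-2]: 3 consistent

I-2 ∈ {KK Zz, KK zz, Kk Zz, Kk zz, kk Zz, kk zz}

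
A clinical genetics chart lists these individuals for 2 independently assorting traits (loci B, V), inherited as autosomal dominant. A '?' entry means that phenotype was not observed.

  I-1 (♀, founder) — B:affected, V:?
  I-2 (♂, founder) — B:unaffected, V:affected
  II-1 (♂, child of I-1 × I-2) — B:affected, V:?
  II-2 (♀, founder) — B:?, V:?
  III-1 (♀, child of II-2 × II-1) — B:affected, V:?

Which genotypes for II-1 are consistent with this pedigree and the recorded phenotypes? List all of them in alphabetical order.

B/I-1 aff ·: Bb|BB
B/I-2 un ·: bb
B/II-1 aff I-1×I-2: Bb
B/II-2 ? ·: bb|Bb|BB
B/III-1 aff II-2×II-1: Bb|BB
⇒ B over [I-1,I-2,II-1,II-2,III-1]: 10 consistent
V/I-1 ? ·: vv|Vv|VV
V/I-2 aff ·: Vv|VV
V/II-1 ? I-1×I-2: vv|Vv|VV
V/II-2 ? ·: vv|Vv|VV
V/III-1 ? II-2×II-1: vv|Vv|VV
⇒ V over [I-1,I-2,II-1,II-2,III-1]: 59 consistent

II-1 ∈ {Bb VV, Bb Vv, Bb vv}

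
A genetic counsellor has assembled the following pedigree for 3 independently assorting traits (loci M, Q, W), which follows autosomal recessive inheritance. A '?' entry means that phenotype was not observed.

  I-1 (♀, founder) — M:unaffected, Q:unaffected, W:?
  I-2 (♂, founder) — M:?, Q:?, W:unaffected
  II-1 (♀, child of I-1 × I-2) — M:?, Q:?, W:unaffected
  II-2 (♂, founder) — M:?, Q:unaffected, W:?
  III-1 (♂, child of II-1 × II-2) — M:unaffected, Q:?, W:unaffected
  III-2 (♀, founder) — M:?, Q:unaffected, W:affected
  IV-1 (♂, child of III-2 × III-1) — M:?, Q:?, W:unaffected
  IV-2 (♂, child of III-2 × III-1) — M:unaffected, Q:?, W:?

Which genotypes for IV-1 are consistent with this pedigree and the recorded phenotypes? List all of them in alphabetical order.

M/I-1 un ·: MM|Mm
M/I-2 ? ·: MM|Mm|mm
M/II-1 ? I-1×I-2: MM|Mm|mm
M/II-2 ? ·: MM|Mm|mm
M/III-1 un II-1×II-2: MM|Mm
M/III-2 ? ·: MM|Mm|mm
M/IV-1 ? III-2×III-1: MM|Mm|mm
M/IV-2 un III-2×III-1: MM|Mm
⇒ M over [I-1,I-2,II-1,II-2,III-1,III-2,IV-1,IV-2]: 432 consistent
Q/I-1 un ·: QQ|Qq
Q/I-2 ? ·: QQ|Qq|qq
Q/II-1 ? I-1×I-2: QQ|Qq|qq
Q/II-2 un ·: QQ|Qq
Q/III-1 ? II-1×II-2: QQ|Qq|qq
Q/III-2 un ·: QQ|Qq
Q/IV-1 ? III-2×III-1: QQ|Qq|qq
Q/IV-2 ? III-2×III-1: QQ|Qq|qq
⇒ Q over [I-1,I-2,II-1,II-2,III-1,III-2,IV-1,IV-2]: 359 consistent
W/I-1 ? ·: WW|Ww|ww
W/I-2 un ·: WW|Ww
W/II-1 un I-1×I-2: WW|Ww
W/II-2 ? ·: WW|Ww|ww
W/III-1 un II-1×II-2: WW|Ww
W/III-2 aff ·: ww
W/IV-1 un III-2×III-1: Ww
W/IV-2 ? III-2×III-1: Ww|ww
⇒ W over [I-1,I-2,II-1,II-2,III-1,III-2,IV-1,IV-2]: 64 consistent

IV-1 ∈ {MM QQ Ww, MM Qq Ww, MM qq Ww, Mm QQ Ww, Mm Qq Ww, Mm qq Ww, mm QQ Ww, mm Qq Ww, mm qq Ww}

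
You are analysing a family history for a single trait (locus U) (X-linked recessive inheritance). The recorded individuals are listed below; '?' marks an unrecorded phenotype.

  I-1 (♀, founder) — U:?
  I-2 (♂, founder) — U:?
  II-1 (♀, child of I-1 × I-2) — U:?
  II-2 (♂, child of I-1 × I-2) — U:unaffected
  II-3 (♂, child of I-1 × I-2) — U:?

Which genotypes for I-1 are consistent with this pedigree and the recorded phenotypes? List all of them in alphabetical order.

U/I-1 ? ·: X^UX^U|X^UX^u
U/I-2 ? ·: X^UY|X^uY
U/II-1 ? I-1×I-2: X^UX^U|X^UX^u|X^uX^u
U/II-2 un I-1×I-2: X^UY
U/II-3 ? I-1×I-2: X^UY|X^uY
⇒ U over [I-1,I-2,II-1,II-2,II-3]: 10 consistent

I-1 ∈ {X^UX^U, X^UX^u}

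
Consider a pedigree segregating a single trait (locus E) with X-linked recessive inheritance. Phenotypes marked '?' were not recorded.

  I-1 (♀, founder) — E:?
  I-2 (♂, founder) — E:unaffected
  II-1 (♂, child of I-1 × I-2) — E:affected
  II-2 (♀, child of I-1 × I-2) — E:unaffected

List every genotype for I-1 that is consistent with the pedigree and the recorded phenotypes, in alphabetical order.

E/I-1 ? ·: X^EX^e|X^eX^e
E/I-2 un ·: X^EY
E/II-1 aff I-1×I-2: X^eY
E/II-2 un I-1×I-2: X^EX^E|X^EX^e
⇒ E over [I-1,I-2,II-1,II-2]: 3 consistent

I-1 ∈ {X^EX^e, X^eX^e}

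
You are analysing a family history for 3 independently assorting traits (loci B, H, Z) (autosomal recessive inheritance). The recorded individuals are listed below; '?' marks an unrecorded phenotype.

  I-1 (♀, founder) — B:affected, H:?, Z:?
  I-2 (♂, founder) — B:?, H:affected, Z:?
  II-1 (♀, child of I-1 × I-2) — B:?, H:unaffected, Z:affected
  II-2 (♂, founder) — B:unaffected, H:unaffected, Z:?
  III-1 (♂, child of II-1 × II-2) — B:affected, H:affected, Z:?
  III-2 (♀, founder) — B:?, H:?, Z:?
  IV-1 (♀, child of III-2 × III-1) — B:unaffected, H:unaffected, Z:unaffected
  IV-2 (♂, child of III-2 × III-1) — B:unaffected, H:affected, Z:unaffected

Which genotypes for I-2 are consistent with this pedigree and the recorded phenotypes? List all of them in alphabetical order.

B/I-1 aff ·: bb
B/I-2 ? ·: BB|Bb|bb
B/II-1 ? I-1×I-2: Bb|bb
B/II-2 un ·: Bb
B/III-1 aff II-1×II-2: bb
B/III-2 ? ·: BB|Bb
B/IV-1 un III-2×III-1: Bb
B/IV-2 un III-2×III-1: Bb
⇒ B over [I-1,I-2,II-1,II-2,III-1,III-2,IV-1,IV-2]: 8 consistent
H/I-1 ? ·: HH|Hh
H/I-2 aff ·: hh
H/II-1 un I-1×I-2: Hh
H/II-2 un ·: Hh
H/III-1 aff II-1×II-2: hh
H/III-2 ? ·: Hh
H/IV-1 un III-2×III-1: Hh
H/IV-2 aff III-2×III-1: hh
⇒ H over [I-1,I-2,II-1,II-2,III-1,III-2,IV-1,IV-2]: 2 consistent
Z/I-1 ? ·: Zz|zz
Z/I-2 ? ·: Zz|zz
Z/II-1 aff I-1×I-2: zz
Z/II-2 ? ·: ZZ|Zz|zz
Z/III-1 ? II-1×II-2: Zz|zz
Z/III-2 ? ·: ZZ|Zz|zz
Z/IV-1 un III-2×III-1: ZZ|Zz
Z/IV-2 un III-2×III-1: ZZ|Zz
⇒ Z over [I-1,I-2,II-1,II-2,III-1,III-2,IV-1,IV-2]: 88 consistent

I-2 ∈ {BB hh Zz, BB hh zz, Bb hh Zz, Bb hh zz, bb hh Zz, bb hh zz}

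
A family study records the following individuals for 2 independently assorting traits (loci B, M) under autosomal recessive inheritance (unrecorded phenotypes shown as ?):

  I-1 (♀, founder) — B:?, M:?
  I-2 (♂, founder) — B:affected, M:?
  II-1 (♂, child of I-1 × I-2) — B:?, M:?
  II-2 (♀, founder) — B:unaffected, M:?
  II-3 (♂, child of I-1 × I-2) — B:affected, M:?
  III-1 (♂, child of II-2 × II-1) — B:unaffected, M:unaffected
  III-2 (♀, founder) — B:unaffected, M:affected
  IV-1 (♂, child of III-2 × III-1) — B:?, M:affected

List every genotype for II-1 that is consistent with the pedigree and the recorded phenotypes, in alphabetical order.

II-1 ∈ {Bb MM, Bb Mm, Bb mm, bb MM, bb Mm, bb mm}

B/I-1 ? ·: Bb|bb
B/I-2 aff ·: bb
B/II-1 ? I-1×I-2: Bb|bb
B/II-2 un ·: BB|Bb
B/II-3 aff I-1×I-2: bb
B/III-1 un II-2×II-1: BB|Bb
B/III-2 un ·: BB|Bb
B/IV-1 ? III-2×III-1: BB|Bb|bb
⇒ B over [I-1,I-2,II-1,II-2,II-3,III-1,III-2,IV-1]: 36 consistent
M/I-1 ? ·: MM|Mm|mm
M/I-2 ? ·: MM|Mm|mm
M/II-1 ? I-1×I-2: MM|Mm|mm
M/II-2 ? ·: MM|Mm|mm
M/II-3 ? I-1×I-2: MM|Mm|mm
M/III-1 un II-2×II-1: Mm
M/III-2 aff ·: mm
M/IV-1 aff III-2×III-1: mm
⇒ M over [I-1,I-2,II-1,II-2,II-3,III-1,III-2,IV-1]: 71 consistent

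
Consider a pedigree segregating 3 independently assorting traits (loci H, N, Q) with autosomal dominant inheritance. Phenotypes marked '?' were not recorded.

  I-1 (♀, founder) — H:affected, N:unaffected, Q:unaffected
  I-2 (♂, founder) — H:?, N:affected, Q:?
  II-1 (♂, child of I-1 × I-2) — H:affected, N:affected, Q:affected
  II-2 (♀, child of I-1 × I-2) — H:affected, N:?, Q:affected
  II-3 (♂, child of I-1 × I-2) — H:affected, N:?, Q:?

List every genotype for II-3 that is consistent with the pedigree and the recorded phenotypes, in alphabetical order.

II-3 ∈ {HH Nn Qq, HH Nn qq, HH nn Qq, HH nn qq, Hh Nn Qq, Hh Nn qq, Hh nn Qq, Hh nn qq}

H/I-1 aff ·: Hh|HH
H/I-2 ? ·: hh|Hh|HH
H/II-1 aff I-1×I-2: Hh|HH
H/II-2 aff I-1×I-2: Hh|HH
H/II-3 aff I-1×I-2: Hh|HH
⇒ H over [I-1,I-2,II-1,II-2,II-3]: 27 consistent
N/I-1 un ·: nn
N/I-2 aff ·: Nn|NN
N/II-1 aff I-1×I-2: Nn
N/II-2 ? I-1×I-2: nn|Nn
N/II-3 ? I-1×I-2: nn|Nn
⇒ N over [I-1,I-2,II-1,II-2,II-3]: 5 consistent
Q/I-1 un ·: qq
Q/I-2 ? ·: Qq|QQ
Q/II-1 aff I-1×I-2: Qq
Q/II-2 aff I-1×I-2: Qq
Q/II-3 ? I-1×I-2: qq|Qq
⇒ Q over [I-1,I-2,II-1,II-2,II-3]: 3 consistent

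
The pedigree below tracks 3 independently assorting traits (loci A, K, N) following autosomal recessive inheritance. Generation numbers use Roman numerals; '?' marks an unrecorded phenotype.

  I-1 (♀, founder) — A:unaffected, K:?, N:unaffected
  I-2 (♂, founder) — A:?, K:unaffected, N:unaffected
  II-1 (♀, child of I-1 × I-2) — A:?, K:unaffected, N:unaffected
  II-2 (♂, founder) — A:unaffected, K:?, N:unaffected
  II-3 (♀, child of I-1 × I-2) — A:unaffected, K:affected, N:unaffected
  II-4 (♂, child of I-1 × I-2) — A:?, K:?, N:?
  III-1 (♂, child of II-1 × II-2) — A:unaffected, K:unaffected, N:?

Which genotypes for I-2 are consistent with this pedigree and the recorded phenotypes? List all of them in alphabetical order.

A/I-1 un ·: AA|Aa
A/I-2 ? ·: AA|Aa|aa
A/II-1 ? I-1×I-2: AA|Aa|aa
A/II-2 un ·: AA|Aa
A/II-3 un I-1×I-2: AA|Aa
A/II-4 ? I-1×I-2: AA|Aa|aa
A/III-1 un II-1×II-2: AA|Aa
⇒ A over [I-1,I-2,II-1,II-2,II-3,II-4,III-1]: 129 consistent
K/I-1 ? ·: Kk|kk
K/I-2 un ·: Kk
K/II-1 un I-1×I-2: KK|Kk
K/II-2 ? ·: KK|Kk|kk
K/II-3 aff I-1×I-2: kk
K/II-4 ? I-1×I-2: KK|Kk|kk
K/III-1 un II-1×II-2: KK|Kk
⇒ K over [I-1,I-2,II-1,II-2,II-3,II-4,III-1]: 37 consistent
N/I-1 un ·: NN|Nn
N/I-2 un ·: NN|Nn
N/II-1 un I-1×I-2: NN|Nn
N/II-2 un ·: NN|Nn
N/II-3 un I-1×I-2: NN|Nn
N/II-4 ? I-1×I-2: NN|Nn|nn
N/III-1 ? II-1×II-2: NN|Nn|nn
⇒ N over [I-1,I-2,II-1,II-2,II-3,II-4,III-1]: 115 consistent

I-2 ∈ {AA Kk NN, AA Kk Nn, Aa Kk NN, Aa Kk Nn, aa Kk NN, aa Kk Nn}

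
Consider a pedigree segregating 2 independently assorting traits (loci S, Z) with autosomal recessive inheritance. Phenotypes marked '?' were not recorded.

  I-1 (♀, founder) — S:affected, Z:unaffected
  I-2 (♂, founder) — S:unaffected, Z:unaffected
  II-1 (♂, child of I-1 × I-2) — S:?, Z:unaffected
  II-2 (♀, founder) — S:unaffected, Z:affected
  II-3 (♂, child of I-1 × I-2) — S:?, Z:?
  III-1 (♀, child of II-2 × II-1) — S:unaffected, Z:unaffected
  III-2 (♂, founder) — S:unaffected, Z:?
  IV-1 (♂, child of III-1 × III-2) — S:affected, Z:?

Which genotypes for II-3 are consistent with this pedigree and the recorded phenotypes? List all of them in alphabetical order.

S/I-1 aff ·: ss
S/I-2 un ·: SS|Ss
S/II-1 ? I-1×I-2: Ss|ss
S/II-2 un ·: SS|Ss
S/II-3 ? I-1×I-2: Ss|ss
S/III-1 un II-2×II-1: Ss
S/III-2 un ·: Ss
S/IV-1 aff III-1×III-2: ss
⇒ S over [I-1,I-2,II-1,II-2,II-3,III-1,III-2,IV-1]: 10 consistent
Z/I-1 un ·: ZZ|Zz
Z/I-2 un ·: ZZ|Zz
Z/II-1 un I-1×I-2: ZZ|Zz
Z/II-2 aff ·: zz
Z/II-3 ? I-1×I-2: ZZ|Zz|zz
Z/III-1 un II-2×II-1: Zz
Z/III-2 ? ·: ZZ|Zz|zz
Z/IV-1 ? III-1×III-2: ZZ|Zz|zz
⇒ Z over [I-1,I-2,II-1,II-2,II-3,III-1,III-2,IV-1]: 105 consistent

II-3 ∈ {Ss ZZ, Ss Zz, Ss zz, ss ZZ, ss Zz, ss zz}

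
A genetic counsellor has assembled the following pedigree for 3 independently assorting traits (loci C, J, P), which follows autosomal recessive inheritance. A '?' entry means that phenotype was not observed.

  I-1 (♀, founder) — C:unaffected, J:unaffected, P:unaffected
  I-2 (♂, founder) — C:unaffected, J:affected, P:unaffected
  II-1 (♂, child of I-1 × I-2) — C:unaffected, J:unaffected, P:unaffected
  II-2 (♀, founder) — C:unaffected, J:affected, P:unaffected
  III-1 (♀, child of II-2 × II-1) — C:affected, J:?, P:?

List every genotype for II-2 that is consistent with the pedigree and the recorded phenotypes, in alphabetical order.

C/I-1 un ·: CC|Cc
C/I-2 un ·: CC|Cc
C/II-1 un I-1×I-2: Cc
C/II-2 un ·: Cc
C/III-1 aff II-2×II-1: cc
⇒ C over [I-1,I-2,II-1,II-2,III-1]: 3 consistent
J/I-1 un ·: JJ|Jj
J/I-2 aff ·: jj
J/II-1 un I-1×I-2: Jj
J/II-2 aff ·: jj
J/III-1 ? II-2×II-1: Jj|jj
⇒ J over [I-1,I-2,II-1,II-2,III-1]: 4 consistent
P/I-1 un ·: PP|Pp
P/I-2 un ·: PP|Pp
P/II-1 un I-1×I-2: PP|Pp
P/II-2 un ·: PP|Pp
P/III-1 ? II-2×II-1: PP|Pp|pp
⇒ P over [I-1,I-2,II-1,II-2,III-1]: 27 consistent

II-2 ∈ {Cc jj PP, Cc jj Pp}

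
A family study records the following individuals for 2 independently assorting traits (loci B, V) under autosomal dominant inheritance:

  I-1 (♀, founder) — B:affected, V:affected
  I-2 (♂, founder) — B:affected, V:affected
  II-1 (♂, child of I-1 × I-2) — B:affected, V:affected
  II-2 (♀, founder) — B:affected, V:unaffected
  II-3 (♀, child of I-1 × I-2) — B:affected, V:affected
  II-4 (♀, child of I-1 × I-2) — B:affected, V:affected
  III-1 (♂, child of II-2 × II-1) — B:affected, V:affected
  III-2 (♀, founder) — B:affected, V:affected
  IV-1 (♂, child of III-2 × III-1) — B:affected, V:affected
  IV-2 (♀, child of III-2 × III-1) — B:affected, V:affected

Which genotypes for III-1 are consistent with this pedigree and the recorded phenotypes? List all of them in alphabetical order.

III-1 ∈ {BB Vv, Bb Vv}

B/I-1 aff ·: Bb|BB
B/I-2 aff ·: Bb|BB
B/II-1 aff I-1×I-2: Bb|BB
B/II-2 aff ·: Bb|BB
B/II-3 aff I-1×I-2: Bb|BB
B/II-4 aff I-1×I-2: Bb|BB
B/III-1 aff II-2×II-1: Bb|BB
B/III-2 aff ·: Bb|BB
B/IV-1 aff III-2×III-1: Bb|BB
B/IV-2 aff III-2×III-1: Bb|BB
⇒ B over [I-1,I-2,II-1,II-2,II-3,II-4,III-1,III-2,IV-1,IV-2]: 546 consistent
V/I-1 aff ·: Vv|VV
V/I-2 aff ·: Vv|VV
V/II-1 aff I-1×I-2: Vv|VV
V/II-2 un ·: vv
V/II-3 aff I-1×I-2: Vv|VV
V/II-4 aff I-1×I-2: Vv|VV
V/III-1 aff II-2×II-1: Vv
V/III-2 aff ·: Vv|VV
V/IV-1 aff III-2×III-1: Vv|VV
V/IV-2 aff III-2×III-1: Vv|VV
⇒ V over [I-1,I-2,II-1,II-2,II-3,II-4,III-1,III-2,IV-1,IV-2]: 200 consistent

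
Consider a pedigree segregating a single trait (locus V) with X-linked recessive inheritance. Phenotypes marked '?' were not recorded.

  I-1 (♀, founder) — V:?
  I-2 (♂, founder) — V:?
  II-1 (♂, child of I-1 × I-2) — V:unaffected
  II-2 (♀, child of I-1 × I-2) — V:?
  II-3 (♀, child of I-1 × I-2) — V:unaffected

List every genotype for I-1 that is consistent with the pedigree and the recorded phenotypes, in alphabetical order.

I-1 ∈ {X^VX^V, X^VX^v}

V/I-1 ? ·: X^VX^V|X^VX^v
V/I-2 ? ·: X^VY|X^vY
V/II-1 un I-1×I-2: X^VY
V/II-2 ? I-1×I-2: X^VX^V|X^VX^v|X^vX^v
V/II-3 un I-1×I-2: X^VX^V|X^VX^v
⇒ V over [I-1,I-2,II-1,II-2,II-3]: 8 consistent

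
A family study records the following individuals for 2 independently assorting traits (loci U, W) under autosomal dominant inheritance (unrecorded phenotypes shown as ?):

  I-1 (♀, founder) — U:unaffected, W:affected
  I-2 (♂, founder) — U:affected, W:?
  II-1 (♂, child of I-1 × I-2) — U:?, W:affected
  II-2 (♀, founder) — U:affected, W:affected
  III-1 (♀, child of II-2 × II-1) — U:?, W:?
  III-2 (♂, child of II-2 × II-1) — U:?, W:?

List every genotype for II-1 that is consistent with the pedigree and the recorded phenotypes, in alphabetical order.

II-1 ∈ {Uu WW, Uu Ww, uu WW, uu Ww}

U/I-1 un ·: uu
U/I-2 aff ·: Uu|UU
U/II-1 ? I-1×I-2: uu|Uu
U/II-2 aff ·: Uu|UU
U/III-1 ? II-2×II-1: uu|Uu|UU
U/III-2 ? II-2×II-1: uu|Uu|UU
⇒ U over [I-1,I-2,II-1,II-2,III-1,III-2]: 31 consistent
W/I-1 aff ·: Ww|WW
W/I-2 ? ·: ww|Ww|WW
W/II-1 aff I-1×I-2: Ww|WW
W/II-2 aff ·: Ww|WW
W/III-1 ? II-2×II-1: ww|Ww|WW
W/III-2 ? II-2×II-1: ww|Ww|WW
⇒ W over [I-1,I-2,II-1,II-2,III-1,III-2]: 85 consistent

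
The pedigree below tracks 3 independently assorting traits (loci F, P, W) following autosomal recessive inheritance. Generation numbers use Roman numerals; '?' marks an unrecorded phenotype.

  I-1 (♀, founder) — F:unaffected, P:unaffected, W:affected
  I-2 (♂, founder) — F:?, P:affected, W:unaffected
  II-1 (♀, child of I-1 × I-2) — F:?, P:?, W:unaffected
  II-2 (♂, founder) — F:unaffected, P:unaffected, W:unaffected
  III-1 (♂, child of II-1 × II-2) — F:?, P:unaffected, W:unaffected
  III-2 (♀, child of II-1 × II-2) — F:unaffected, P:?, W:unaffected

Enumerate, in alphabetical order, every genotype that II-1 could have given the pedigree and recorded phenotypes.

II-1 ∈ {FF Pp Ww, FF pp Ww, Ff Pp Ww, Ff pp Ww, ff Pp Ww, ff pp Ww}

F/I-1 un ·: FF|Ff
F/I-2 ? ·: FF|Ff|ff
F/II-1 ? I-1×I-2: FF|Ff|ff
F/II-2 un ·: FF|Ff
F/III-1 ? II-1×II-2: FF|Ff|ff
F/III-2 un II-1×II-2: FF|Ff
⇒ F over [I-1,I-2,II-1,II-2,III-1,III-2]: 76 consistent
P/I-1 un ·: PP|Pp
P/I-2 aff ·: pp
P/II-1 ? I-1×I-2: Pp|pp
P/II-2 un ·: PP|Pp
P/III-1 un II-1×II-2: PP|Pp
P/III-2 ? II-1×II-2: PP|Pp|pp
⇒ P over [I-1,I-2,II-1,II-2,III-1,III-2]: 23 consistent
W/I-1 aff ·: ww
W/I-2 un ·: WW|Ww
W/II-1 un I-1×I-2: Ww
W/II-2 un ·: WW|Ww
W/III-1 un II-1×II-2: WW|Ww
W/III-2 un II-1×II-2: WW|Ww
⇒ W over [I-1,I-2,II-1,II-2,III-1,III-2]: 16 consistent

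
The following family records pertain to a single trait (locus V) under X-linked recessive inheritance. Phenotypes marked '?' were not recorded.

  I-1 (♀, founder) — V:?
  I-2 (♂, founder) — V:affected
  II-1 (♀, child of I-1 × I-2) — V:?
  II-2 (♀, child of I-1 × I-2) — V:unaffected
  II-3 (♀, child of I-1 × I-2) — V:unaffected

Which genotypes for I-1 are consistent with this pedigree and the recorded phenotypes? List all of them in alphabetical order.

V/I-1 ? ·: X^VX^V|X^VX^v
V/I-2 aff ·: X^vY
V/II-1 ? I-1×I-2: X^VX^v|X^vX^v
V/II-2 un I-1×I-2: X^VX^v
V/II-3 un I-1×I-2: X^VX^v
⇒ V over [I-1,I-2,II-1,II-2,II-3]: 3 consistent

I-1 ∈ {X^VX^V, X^VX^v}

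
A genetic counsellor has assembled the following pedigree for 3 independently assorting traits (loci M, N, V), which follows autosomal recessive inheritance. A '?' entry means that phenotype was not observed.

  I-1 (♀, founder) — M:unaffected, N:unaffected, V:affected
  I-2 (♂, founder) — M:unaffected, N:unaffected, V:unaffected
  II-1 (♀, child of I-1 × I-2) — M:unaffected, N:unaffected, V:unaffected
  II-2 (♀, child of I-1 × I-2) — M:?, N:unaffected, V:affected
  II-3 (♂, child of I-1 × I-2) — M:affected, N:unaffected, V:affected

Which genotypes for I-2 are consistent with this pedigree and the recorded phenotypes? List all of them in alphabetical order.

M/I-1 un ·: Mm
M/I-2 un ·: Mm
M/II-1 un I-1×I-2: MM|Mm
M/II-2 ? I-1×I-2: MM|Mm|mm
M/II-3 aff I-1×I-2: mm
⇒ M over [I-1,I-2,II-1,II-2,II-3]: 6 consistent
N/I-1 un ·: NN|Nn
N/I-2 un ·: NN|Nn
N/II-1 un I-1×I-2: NN|Nn
N/II-2 un I-1×I-2: NN|Nn
N/II-3 un I-1×I-2: NN|Nn
⇒ N over [I-1,I-2,II-1,II-2,II-3]: 25 consistent
V/I-1 aff ·: vv
V/I-2 un ·: Vv
V/II-1 un I-1×I-2: Vv
V/II-2 aff I-1×I-2: vv
V/II-3 aff I-1×I-2: vv
⇒ V over [I-1,I-2,II-1,II-2,II-3]: 1 consistent

I-2 ∈ {Mm NN Vv, Mm Nn Vv}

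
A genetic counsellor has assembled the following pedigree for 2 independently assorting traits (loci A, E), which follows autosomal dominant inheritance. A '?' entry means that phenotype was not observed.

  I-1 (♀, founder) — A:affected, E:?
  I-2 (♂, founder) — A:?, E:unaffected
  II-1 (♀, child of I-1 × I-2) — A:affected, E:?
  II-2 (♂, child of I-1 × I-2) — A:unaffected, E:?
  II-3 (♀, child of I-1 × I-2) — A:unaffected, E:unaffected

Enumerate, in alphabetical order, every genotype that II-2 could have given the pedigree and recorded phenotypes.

A/I-1 aff ·: Aa
A/I-2 ? ·: aa|Aa
A/II-1 aff I-1×I-2: Aa|AA
A/II-2 un I-1×I-2: aa
A/II-3 un I-1×I-2: aa
⇒ A over [I-1,I-2,II-1,II-2,II-3]: 3 consistent
E/I-1 ? ·: ee|Ee
E/I-2 un ·: ee
E/II-1 ? I-1×I-2: ee|Ee
E/II-2 ? I-1×I-2: ee|Ee
E/II-3 un I-1×I-2: ee
⇒ E over [I-1,I-2,II-1,II-2,II-3]: 5 consistent

II-2 ∈ {aa Ee, aa ee}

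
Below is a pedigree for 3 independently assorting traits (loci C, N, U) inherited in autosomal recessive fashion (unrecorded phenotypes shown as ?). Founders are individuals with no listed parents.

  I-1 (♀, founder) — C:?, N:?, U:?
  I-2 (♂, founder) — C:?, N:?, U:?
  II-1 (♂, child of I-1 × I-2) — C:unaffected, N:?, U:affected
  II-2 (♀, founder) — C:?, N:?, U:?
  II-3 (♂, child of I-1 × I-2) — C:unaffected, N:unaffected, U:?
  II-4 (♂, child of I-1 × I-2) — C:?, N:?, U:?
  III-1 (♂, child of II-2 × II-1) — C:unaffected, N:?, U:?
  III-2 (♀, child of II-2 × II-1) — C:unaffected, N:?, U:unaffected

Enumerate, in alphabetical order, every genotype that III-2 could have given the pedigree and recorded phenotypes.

III-2 ∈ {CC NN Uu, CC Nn Uu, CC nn Uu, Cc NN Uu, Cc Nn Uu, Cc nn Uu}

C/I-1 ? ·: CC|Cc|cc
C/I-2 ? ·: CC|Cc|cc
C/II-1 un I-1×I-2: CC|Cc
C/II-2 ? ·: CC|Cc|cc
C/II-3 un I-1×I-2: CC|Cc
C/II-4 ? I-1×I-2: CC|Cc|cc
C/III-1 un II-2×II-1: CC|Cc
C/III-2 un II-2×II-1: CC|Cc
⇒ C over [I-1,I-2,II-1,II-2,II-3,II-4,III-1,III-2]: 270 consistent
N/I-1 ? ·: NN|Nn|nn
N/I-2 ? ·: NN|Nn|nn
N/II-1 ? I-1×I-2: NN|Nn|nn
N/II-2 ? ·: NN|Nn|nn
N/II-3 un I-1×I-2: NN|Nn
N/II-4 ? I-1×I-2: NN|Nn|nn
N/III-1 ? II-2×II-1: NN|Nn|nn
N/III-2 ? II-2×II-1: NN|Nn|nn
⇒ N over [I-1,I-2,II-1,II-2,II-3,II-4,III-1,III-2]: 490 consistent
U/I-1 ? ·: Uu|uu
U/I-2 ? ·: Uu|uu
U/II-1 aff I-1×I-2: uu
U/II-2 ? ·: UU|Uu
U/II-3 ? I-1×I-2: UU|Uu|uu
U/II-4 ? I-1×I-2: UU|Uu|uu
U/III-1 ? II-2×II-1: Uu|uu
U/III-2 un II-2×II-1: Uu
⇒ U over [I-1,I-2,II-1,II-2,II-3,II-4,III-1,III-2]: 54 consistent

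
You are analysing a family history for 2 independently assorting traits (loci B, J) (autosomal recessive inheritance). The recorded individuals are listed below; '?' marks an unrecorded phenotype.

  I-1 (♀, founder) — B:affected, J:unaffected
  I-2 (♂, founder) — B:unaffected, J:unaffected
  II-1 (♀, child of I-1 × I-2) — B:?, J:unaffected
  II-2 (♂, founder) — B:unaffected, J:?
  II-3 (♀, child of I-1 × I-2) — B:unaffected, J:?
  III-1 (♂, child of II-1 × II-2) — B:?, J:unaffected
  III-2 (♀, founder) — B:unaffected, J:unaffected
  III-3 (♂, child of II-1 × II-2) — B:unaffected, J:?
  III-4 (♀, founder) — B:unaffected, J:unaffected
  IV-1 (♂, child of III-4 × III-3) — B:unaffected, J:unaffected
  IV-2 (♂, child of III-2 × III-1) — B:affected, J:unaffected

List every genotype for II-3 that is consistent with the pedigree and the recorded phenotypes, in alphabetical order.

B/I-1 aff ·: bb
B/I-2 un ·: BB|Bb
B/II-1 ? I-1×I-2: Bb|bb
B/II-2 un ·: BB|Bb
B/II-3 un I-1×I-2: Bb
B/III-1 ? II-1×II-2: Bb|bb
B/III-2 un ·: Bb
B/III-3 un II-1×II-2: BB|Bb
B/III-4 un ·: BB|Bb
B/IV-1 un III-4×III-3: BB|Bb
B/IV-2 aff III-2×III-1: bb
⇒ B over [I-1,I-2,II-1,II-2,II-3,III-1,III-2,III-3,III-4,IV-1,IV-2]: 54 consistent
J/I-1 un ·: JJ|Jj
J/I-2 un ·: JJ|Jj
J/II-1 un I-1×I-2: JJ|Jj
J/II-2 ? ·: JJ|Jj|jj
J/II-3 ? I-1×I-2: JJ|Jj|jj
J/III-1 un II-1×II-2: JJ|Jj
J/III-2 un ·: JJ|Jj
J/III-3 ? II-1×II-2: JJ|Jj|jj
J/III-4 un ·: JJ|Jj
J/IV-1 un III-4×III-3: JJ|Jj
J/IV-2 un III-2×III-1: JJ|Jj
⇒ J over [I-1,I-2,II-1,II-2,II-3,III-1,III-2,III-3,III-4,IV-1,IV-2]: 1544 consistent

II-3 ∈ {Bb JJ, Bb Jj, Bb jj}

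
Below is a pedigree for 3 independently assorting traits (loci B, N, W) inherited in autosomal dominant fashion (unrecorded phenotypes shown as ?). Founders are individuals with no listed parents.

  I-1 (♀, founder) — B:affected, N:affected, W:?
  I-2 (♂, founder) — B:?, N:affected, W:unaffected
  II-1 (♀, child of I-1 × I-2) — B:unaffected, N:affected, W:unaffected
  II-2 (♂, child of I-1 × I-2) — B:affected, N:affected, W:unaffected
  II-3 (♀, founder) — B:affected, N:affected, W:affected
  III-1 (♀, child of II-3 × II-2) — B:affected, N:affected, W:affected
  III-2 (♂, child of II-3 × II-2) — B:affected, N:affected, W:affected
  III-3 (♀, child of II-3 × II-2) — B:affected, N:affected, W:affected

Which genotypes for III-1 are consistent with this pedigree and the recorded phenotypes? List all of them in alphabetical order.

III-1 ∈ {BB NN Ww, BB Nn Ww, Bb NN Ww, Bb Nn Ww}

B/I-1 aff ·: Bb
B/I-2 ? ·: bb|Bb
B/II-1 un I-1×I-2: bb
B/II-2 aff I-1×I-2: Bb|BB
B/II-3 aff ·: Bb|BB
B/III-1 aff II-3×II-2: Bb|BB
B/III-2 aff II-3×II-2: Bb|BB
B/III-3 aff II-3×II-2: Bb|BB
⇒ B over [I-1,I-2,II-1,II-2,II-3,III-1,III-2,III-3]: 41 consistent
N/I-1 aff ·: Nn|NN
N/I-2 aff ·: Nn|NN
N/II-1 aff I-1×I-2: Nn|NN
N/II-2 aff I-1×I-2: Nn|NN
N/II-3 aff ·: Nn|NN
N/III-1 aff II-3×II-2: Nn|NN
N/III-2 aff II-3×II-2: Nn|NN
N/III-3 aff II-3×II-2: Nn|NN
⇒ N over [I-1,I-2,II-1,II-2,II-3,III-1,III-2,III-3]: 159 consistent
W/I-1 ? ·: ww|Ww
W/I-2 un ·: ww
W/II-1 un I-1×I-2: ww
W/II-2 un I-1×I-2: ww
W/II-3 aff ·: Ww|WW
W/III-1 aff II-3×II-2: Ww
W/III-2 aff II-3×II-2: Ww
W/III-3 aff II-3×II-2: Ww
⇒ W over [I-1,I-2,II-1,II-2,II-3,III-1,III-2,III-3]: 4 consistent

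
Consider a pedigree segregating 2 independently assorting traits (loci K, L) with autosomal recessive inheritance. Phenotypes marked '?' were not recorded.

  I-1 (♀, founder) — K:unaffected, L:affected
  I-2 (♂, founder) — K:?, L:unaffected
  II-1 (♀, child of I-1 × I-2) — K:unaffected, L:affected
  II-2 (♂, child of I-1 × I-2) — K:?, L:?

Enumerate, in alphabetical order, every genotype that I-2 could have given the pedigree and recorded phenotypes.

K/I-1 un ·: KK|Kk
K/I-2 ? ·: KK|Kk|kk
K/II-1 un I-1×I-2: KK|Kk
K/II-2 ? I-1×I-2: KK|Kk|kk
⇒ K over [I-1,I-2,II-1,II-2]: 18 consistent
L/I-1 aff ·: ll
L/I-2 un ·: Ll
L/II-1 aff I-1×I-2: ll
L/II-2 ? I-1×I-2: Ll|ll
⇒ L over [I-1,I-2,II-1,II-2]: 2 consistent

I-2 ∈ {KK Ll, Kk Ll, kk Ll}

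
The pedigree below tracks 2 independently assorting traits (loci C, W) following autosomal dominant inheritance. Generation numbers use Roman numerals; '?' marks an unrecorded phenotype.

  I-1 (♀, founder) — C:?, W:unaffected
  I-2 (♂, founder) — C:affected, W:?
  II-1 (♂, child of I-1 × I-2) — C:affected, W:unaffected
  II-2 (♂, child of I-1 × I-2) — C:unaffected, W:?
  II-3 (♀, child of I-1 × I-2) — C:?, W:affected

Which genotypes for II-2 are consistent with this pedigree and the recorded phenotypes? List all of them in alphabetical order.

II-2 ∈ {cc Ww, cc ww}

C/I-1 ? ·: cc|Cc
C/I-2 aff ·: Cc
C/II-1 aff I-1×I-2: Cc|CC
C/II-2 un I-1×I-2: cc
C/II-3 ? I-1×I-2: cc|Cc|CC
⇒ C over [I-1,I-2,II-1,II-2,II-3]: 8 consistent
W/I-1 un ·: ww
W/I-2 ? ·: Ww
W/II-1 un I-1×I-2: ww
W/II-2 ? I-1×I-2: ww|Ww
W/II-3 aff I-1×I-2: Ww
⇒ W over [I-1,I-2,II-1,II-2,II-3]: 2 consistent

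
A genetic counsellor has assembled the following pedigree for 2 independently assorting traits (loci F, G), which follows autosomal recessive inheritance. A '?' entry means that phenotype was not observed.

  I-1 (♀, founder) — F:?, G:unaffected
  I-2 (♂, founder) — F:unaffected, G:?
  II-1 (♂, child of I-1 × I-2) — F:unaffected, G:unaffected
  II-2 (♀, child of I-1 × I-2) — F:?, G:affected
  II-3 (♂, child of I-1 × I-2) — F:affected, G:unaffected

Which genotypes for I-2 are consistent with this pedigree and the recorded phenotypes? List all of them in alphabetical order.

I-2 ∈ {Ff Gg, Ff gg}

F/I-1 ? ·: Ff|ff
F/I-2 un ·: Ff
F/II-1 un I-1×I-2: FF|Ff
F/II-2 ? I-1×I-2: FF|Ff|ff
F/II-3 aff I-1×I-2: ff
⇒ F over [I-1,I-2,II-1,II-2,II-3]: 8 consistent
G/I-1 un ·: Gg
G/I-2 ? ·: Gg|gg
G/II-1 un I-1×I-2: GG|Gg
G/II-2 aff I-1×I-2: gg
G/II-3 un I-1×I-2: GG|Gg
⇒ G over [I-1,I-2,II-1,II-2,II-3]: 5 consistent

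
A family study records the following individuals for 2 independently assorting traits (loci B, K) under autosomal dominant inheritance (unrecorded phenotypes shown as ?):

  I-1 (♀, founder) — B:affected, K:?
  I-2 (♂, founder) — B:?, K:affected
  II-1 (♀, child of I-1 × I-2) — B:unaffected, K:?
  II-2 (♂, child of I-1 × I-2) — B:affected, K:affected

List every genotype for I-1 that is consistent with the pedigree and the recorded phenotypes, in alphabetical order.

I-1 ∈ {Bb KK, Bb Kk, Bb kk}

B/I-1 aff ·: Bb
B/I-2 ? ·: bb|Bb
B/II-1 un I-1×I-2: bb
B/II-2 aff I-1×I-2: Bb|BB
⇒ B over [I-1,I-2,II-1,II-2]: 3 consistent
K/I-1 ? ·: kk|Kk|KK
K/I-2 aff ·: Kk|KK
K/II-1 ? I-1×I-2: kk|Kk|KK
K/II-2 aff I-1×I-2: Kk|KK
⇒ K over [I-1,I-2,II-1,II-2]: 18 consistent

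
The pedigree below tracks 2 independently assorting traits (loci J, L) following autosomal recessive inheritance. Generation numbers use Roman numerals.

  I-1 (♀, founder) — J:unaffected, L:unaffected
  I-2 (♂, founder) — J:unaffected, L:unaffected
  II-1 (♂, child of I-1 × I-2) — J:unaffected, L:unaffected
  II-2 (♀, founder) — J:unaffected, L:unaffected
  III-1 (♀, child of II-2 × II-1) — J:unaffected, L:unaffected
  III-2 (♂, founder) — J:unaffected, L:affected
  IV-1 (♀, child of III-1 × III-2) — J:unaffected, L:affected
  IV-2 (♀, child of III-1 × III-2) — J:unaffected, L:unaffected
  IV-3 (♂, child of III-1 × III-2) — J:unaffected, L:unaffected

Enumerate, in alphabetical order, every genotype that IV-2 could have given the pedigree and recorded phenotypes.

J/I-1 un ·: JJ|Jj
J/I-2 un ·: JJ|Jj
J/II-1 un I-1×I-2: JJ|Jj
J/II-2 un ·: JJ|Jj
J/III-1 un II-2×II-1: JJ|Jj
J/III-2 un ·: JJ|Jj
J/IV-1 un III-1×III-2: JJ|Jj
J/IV-2 un III-1×III-2: JJ|Jj
J/IV-3 un III-1×III-2: JJ|Jj
⇒ J over [I-1,I-2,II-1,II-2,III-1,III-2,IV-1,IV-2,IV-3]: 286 consistent
L/I-1 un ·: LL|Ll
L/I-2 un ·: LL|Ll
L/II-1 un I-1×I-2: LL|Ll
L/II-2 un ·: LL|Ll
L/III-1 un II-2×II-1: Ll
L/III-2 aff ·: ll
L/IV-1 aff III-1×III-2: ll
L/IV-2 un III-1×III-2: Ll
L/IV-3 un III-1×III-2: Ll
⇒ L over [I-1,I-2,II-1,II-2,III-1,III-2,IV-1,IV-2,IV-3]: 10 consistent

IV-2 ∈ {JJ Ll, Jj Ll}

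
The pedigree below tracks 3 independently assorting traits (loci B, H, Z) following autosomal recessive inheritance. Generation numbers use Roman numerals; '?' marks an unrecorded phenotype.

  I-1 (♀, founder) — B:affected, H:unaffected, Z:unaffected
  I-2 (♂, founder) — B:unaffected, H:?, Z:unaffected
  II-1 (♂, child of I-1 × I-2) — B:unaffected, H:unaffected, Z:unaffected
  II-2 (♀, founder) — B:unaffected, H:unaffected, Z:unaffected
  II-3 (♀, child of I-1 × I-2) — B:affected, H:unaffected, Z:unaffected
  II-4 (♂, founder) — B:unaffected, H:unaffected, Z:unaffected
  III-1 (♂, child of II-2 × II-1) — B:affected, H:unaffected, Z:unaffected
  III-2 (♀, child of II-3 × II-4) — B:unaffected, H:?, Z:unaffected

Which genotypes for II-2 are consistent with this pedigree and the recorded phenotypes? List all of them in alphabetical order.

II-2 ∈ {Bb HH ZZ, Bb HH Zz, Bb Hh ZZ, Bb Hh Zz}

B/I-1 aff ·: bb
B/I-2 un ·: Bb
B/II-1 un I-1×I-2: Bb
B/II-2 un ·: Bb
B/II-3 aff I-1×I-2: bb
B/II-4 un ·: BB|Bb
B/III-1 aff II-2×II-1: bb
B/III-2 un II-3×II-4: Bb
⇒ B over [I-1,I-2,II-1,II-2,II-3,II-4,III-1,III-2]: 2 consistent
H/I-1 un ·: HH|Hh
H/I-2 ? ·: HH|Hh|hh
H/II-1 un I-1×I-2: HH|Hh
H/II-2 un ·: HH|Hh
H/II-3 un I-1×I-2: HH|Hh
H/II-4 un ·: HH|Hh
H/III-1 un II-2×II-1: HH|Hh
H/III-2 ? II-3×II-4: HH|Hh|hh
⇒ H over [I-1,I-2,II-1,II-2,II-3,II-4,III-1,III-2]: 217 consistent
Z/I-1 un ·: ZZ|Zz
Z/I-2 un ·: ZZ|Zz
Z/II-1 un I-1×I-2: ZZ|Zz
Z/II-2 un ·: ZZ|Zz
Z/II-3 un I-1×I-2: ZZ|Zz
Z/II-4 un ·: ZZ|Zz
Z/III-1 un II-2×II-1: ZZ|Zz
Z/III-2 un II-3×II-4: ZZ|Zz
⇒ Z over [I-1,I-2,II-1,II-2,II-3,II-4,III-1,III-2]: 156 consistent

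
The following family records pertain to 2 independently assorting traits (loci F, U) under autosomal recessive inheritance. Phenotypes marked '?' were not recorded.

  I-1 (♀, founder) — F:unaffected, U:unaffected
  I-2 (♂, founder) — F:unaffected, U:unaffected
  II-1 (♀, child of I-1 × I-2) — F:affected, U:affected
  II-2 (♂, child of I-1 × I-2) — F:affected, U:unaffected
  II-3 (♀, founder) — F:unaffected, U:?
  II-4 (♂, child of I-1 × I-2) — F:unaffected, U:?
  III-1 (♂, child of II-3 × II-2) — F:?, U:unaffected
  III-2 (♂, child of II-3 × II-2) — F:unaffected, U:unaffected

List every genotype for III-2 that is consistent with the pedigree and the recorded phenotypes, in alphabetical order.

III-2 ∈ {Ff UU, Ff Uu}

F/I-1 un ·: Ff
F/I-2 un ·: Ff
F/II-1 aff I-1×I-2: ff
F/II-2 aff I-1×I-2: ff
F/II-3 un ·: FF|Ff
F/II-4 un I-1×I-2: FF|Ff
F/III-1 ? II-3×II-2: Ff|ff
F/III-2 un II-3×II-2: Ff
⇒ F over [I-1,I-2,II-1,II-2,II-3,II-4,III-1,III-2]: 6 consistent
U/I-1 un ·: Uu
U/I-2 un ·: Uu
U/II-1 aff I-1×I-2: uu
U/II-2 un I-1×I-2: UU|Uu
U/II-3 ? ·: UU|Uu|uu
U/II-4 ? I-1×I-2: UU|Uu|uu
U/III-1 un II-3×II-2: UU|Uu
U/III-2 un II-3×II-2: UU|Uu
⇒ U over [I-1,I-2,II-1,II-2,II-3,II-4,III-1,III-2]: 45 consistent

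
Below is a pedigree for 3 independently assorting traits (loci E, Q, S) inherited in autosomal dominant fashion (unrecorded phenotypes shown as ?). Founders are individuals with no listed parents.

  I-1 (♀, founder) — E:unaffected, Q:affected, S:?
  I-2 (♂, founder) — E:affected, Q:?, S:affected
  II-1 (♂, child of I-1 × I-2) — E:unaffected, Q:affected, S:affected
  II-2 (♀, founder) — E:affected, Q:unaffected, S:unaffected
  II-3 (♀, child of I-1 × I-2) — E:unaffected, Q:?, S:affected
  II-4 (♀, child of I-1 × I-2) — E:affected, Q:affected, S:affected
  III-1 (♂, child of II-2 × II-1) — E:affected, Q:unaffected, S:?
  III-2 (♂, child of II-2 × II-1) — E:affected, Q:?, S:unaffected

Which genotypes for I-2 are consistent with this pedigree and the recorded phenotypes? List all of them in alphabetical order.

E/I-1 un ·: ee
E/I-2 aff ·: Ee
E/II-1 un I-1×I-2: ee
E/II-2 aff ·: Ee|EE
E/II-3 un I-1×I-2: ee
E/II-4 aff I-1×I-2: Ee
E/III-1 aff II-2×II-1: Ee
E/III-2 aff II-2×II-1: Ee
⇒ E over [I-1,I-2,II-1,II-2,II-3,II-4,III-1,III-2]: 2 consistent
Q/I-1 aff ·: Qq|QQ
Q/I-2 ? ·: qq|Qq|QQ
Q/II-1 aff I-1×I-2: Qq
Q/II-2 un ·: qq
Q/II-3 ? I-1×I-2: qq|Qq|QQ
Q/II-4 aff I-1×I-2: Qq|QQ
Q/III-1 un II-2×II-1: qq
Q/III-2 ? II-2×II-1: qq|Qq
⇒ Q over [I-1,I-2,II-1,II-2,II-3,II-4,III-1,III-2]: 34 consistent
S/I-1 ? ·: ss|Ss|SS
S/I-2 aff ·: Ss|SS
S/II-1 aff I-1×I-2: Ss
S/II-2 un ·: ss
S/II-3 aff I-1×I-2: Ss|SS
S/II-4 aff I-1×I-2: Ss|SS
S/III-1 ? II-2×II-1: ss|Ss
S/III-2 un II-2×II-1: ss
⇒ S over [I-1,I-2,II-1,II-2,II-3,II-4,III-1,III-2]: 28 consistent

I-2 ∈ {Ee QQ SS, Ee QQ Ss, Ee Qq SS, Ee Qq Ss, Ee qq SS, Ee qq Ss}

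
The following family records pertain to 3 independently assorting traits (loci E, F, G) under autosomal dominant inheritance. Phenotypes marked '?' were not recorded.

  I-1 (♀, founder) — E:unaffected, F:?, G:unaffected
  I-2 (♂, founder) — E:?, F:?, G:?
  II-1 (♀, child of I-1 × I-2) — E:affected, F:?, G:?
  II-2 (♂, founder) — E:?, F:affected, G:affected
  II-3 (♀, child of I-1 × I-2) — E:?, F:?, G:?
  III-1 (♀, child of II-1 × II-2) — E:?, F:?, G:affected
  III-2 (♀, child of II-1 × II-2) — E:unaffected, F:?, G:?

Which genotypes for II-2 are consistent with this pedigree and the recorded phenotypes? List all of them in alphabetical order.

II-2 ∈ {Ee FF GG, Ee FF Gg, Ee Ff GG, Ee Ff Gg, ee FF GG, ee FF Gg, ee Ff GG, ee Ff Gg}

E/I-1 un ·: ee
E/I-2 ? ·: Ee|EE
E/II-1 aff I-1×I-2: Ee
E/II-2 ? ·: ee|Ee
E/II-3 ? I-1×I-2: ee|Ee
E/III-1 ? II-1×II-2: ee|Ee|EE
E/III-2 un II-1×II-2: ee
⇒ E over [I-1,I-2,II-1,II-2,II-3,III-1,III-2]: 15 consistent
F/I-1 ? ·: ff|Ff|FF
F/I-2 ? ·: ff|Ff|FF
F/II-1 ? I-1×I-2: ff|Ff|FF
F/II-2 aff ·: Ff|FF
F/II-3 ? I-1×I-2: ff|Ff|FF
F/III-1 ? II-1×II-2: ff|Ff|FF
F/III-2 ? II-1×II-2: ff|Ff|FF
⇒ F over [I-1,I-2,II-1,II-2,II-3,III-1,III-2]: 249 consistent
G/I-1 un ·: gg
G/I-2 ? ·: gg|Gg|GG
G/II-1 ? I-1×I-2: gg|Gg
G/II-2 aff ·: Gg|GG
G/II-3 ? I-1×I-2: gg|Gg
G/III-1 aff II-1×II-2: Gg|GG
G/III-2 ? II-1×II-2: gg|Gg|GG
⇒ G over [I-1,I-2,II-1,II-2,II-3,III-1,III-2]: 39 consistent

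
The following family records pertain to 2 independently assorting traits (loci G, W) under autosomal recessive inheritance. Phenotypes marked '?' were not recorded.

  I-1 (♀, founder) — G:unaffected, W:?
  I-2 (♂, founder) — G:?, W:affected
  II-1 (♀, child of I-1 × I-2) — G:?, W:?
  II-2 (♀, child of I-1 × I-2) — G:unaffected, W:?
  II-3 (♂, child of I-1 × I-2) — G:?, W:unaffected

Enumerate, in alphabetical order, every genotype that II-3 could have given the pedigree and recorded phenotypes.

II-3 ∈ {GG Ww, Gg Ww, gg Ww}

G/I-1 un ·: GG|Gg
G/I-2 ? ·: GG|Gg|gg
G/II-1 ? I-1×I-2: GG|Gg|gg
G/II-2 un I-1×I-2: GG|Gg
G/II-3 ? I-1×I-2: GG|Gg|gg
⇒ G over [I-1,I-2,II-1,II-2,II-3]: 40 consistent
W/I-1 ? ·: WW|Ww
W/I-2 aff ·: ww
W/II-1 ? I-1×I-2: Ww|ww
W/II-2 ? I-1×I-2: Ww|ww
W/II-3 un I-1×I-2: Ww
⇒ W over [I-1,I-2,II-1,II-2,II-3]: 5 consistent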